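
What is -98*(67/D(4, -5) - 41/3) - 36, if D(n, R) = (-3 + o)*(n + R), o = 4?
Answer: 23608/3 ≈ 7869.3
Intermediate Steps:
D(n, R) = R + n (D(n, R) = (-3 + 4)*(n + R) = 1*(R + n) = R + n)
-98*(67/D(4, -5) - 41/3) - 36 = -98*(67/(-5 + 4) - 41/3) - 36 = -98*(67/(-1) - 41*⅓) - 36 = -98*(67*(-1) - 41/3) - 36 = -98*(-67 - 41/3) - 36 = -98*(-242/3) - 36 = 23716/3 - 36 = 23608/3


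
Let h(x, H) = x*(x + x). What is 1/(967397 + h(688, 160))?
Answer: 1/1914085 ≈ 5.2244e-7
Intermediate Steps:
h(x, H) = 2*x² (h(x, H) = x*(2*x) = 2*x²)
1/(967397 + h(688, 160)) = 1/(967397 + 2*688²) = 1/(967397 + 2*473344) = 1/(967397 + 946688) = 1/1914085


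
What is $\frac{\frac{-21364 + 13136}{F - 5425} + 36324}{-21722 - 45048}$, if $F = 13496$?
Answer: $- \frac{146581388}{269450335} \approx -0.544$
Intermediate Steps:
$\frac{\frac{-21364 + 13136}{F - 5425} + 36324}{-21722 - 45048} = \frac{\frac{-21364 + 13136}{13496 - 5425} + 36324}{-21722 - 45048} = \frac{- \frac{8228}{8071} + 36324}{-66770} = \left(\left(-8228\right) \frac{1}{8071} + 36324\right) \left(- \frac{1}{66770}\right) = \left(- \frac{8228}{8071} + 36324\right) \left(- \frac{1}{66770}\right) = \frac{293162776}{8071} \left(- \frac{1}{66770}\right) = - \frac{146581388}{269450335}$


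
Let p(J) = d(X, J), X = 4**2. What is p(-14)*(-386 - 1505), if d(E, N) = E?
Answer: -30256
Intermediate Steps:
X = 16
p(J) = 16
p(-14)*(-386 - 1505) = 16*(-386 - 1505) = 16*(-1891) = -30256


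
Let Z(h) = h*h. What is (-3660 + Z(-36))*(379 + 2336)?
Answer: -6418260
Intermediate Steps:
Z(h) = h**2
(-3660 + Z(-36))*(379 + 2336) = (-3660 + (-36)**2)*(379 + 2336) = (-3660 + 1296)*2715 = -2364*2715 = -6418260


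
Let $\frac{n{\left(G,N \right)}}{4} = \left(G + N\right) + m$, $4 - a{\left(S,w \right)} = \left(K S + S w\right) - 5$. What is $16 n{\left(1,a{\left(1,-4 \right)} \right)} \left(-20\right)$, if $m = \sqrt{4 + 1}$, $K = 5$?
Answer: $-11520 - 1280 \sqrt{5} \approx -14382.0$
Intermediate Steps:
$a{\left(S,w \right)} = 9 - 5 S - S w$ ($a{\left(S,w \right)} = 4 - \left(\left(5 S + S w\right) - 5\right) = 4 - \left(-5 + 5 S + S w\right) = 9 - 5 S - S w$)
$m = \sqrt{5} \approx 2.2361$
$n{\left(G,N \right)} = 4 G + 4 N + 4 \sqrt{5}$ ($n{\left(G,N \right)} = 4 \left(\left(G + N\right) + \sqrt{5}\right) = 4 \left(G + N + \sqrt{5}\right) = 4 G + 4 N + 4 \sqrt{5}$)
$16 n{\left(1,a{\left(1,-4 \right)} \right)} \left(-20\right) = 16 \left(4 \cdot 1 + 4 \left(9 - 5 - 1 \left(-4\right)\right) + 4 \sqrt{5}\right) \left(-20\right) = 16 \left(4 + 4 \left(9 - 5 + 4\right) + 4 \sqrt{5}\right) \left(-20\right) = 16 \left(4 + 4 \cdot 8 + 4 \sqrt{5}\right) \left(-20\right) = 16 \left(4 + 32 + 4 \sqrt{5}\right) \left(-20\right) = 16 \left(36 + 4 \sqrt{5}\right) \left(-20\right) = \left(576 + 64 \sqrt{5}\right) \left(-20\right) = -11520 - 1280 \sqrt{5}$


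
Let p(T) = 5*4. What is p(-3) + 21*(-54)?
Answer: -1114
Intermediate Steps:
p(T) = 20
p(-3) + 21*(-54) = 20 + 21*(-54) = 20 - 1134 = -1114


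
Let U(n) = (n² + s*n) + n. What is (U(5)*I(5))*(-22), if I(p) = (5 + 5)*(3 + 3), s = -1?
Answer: -33000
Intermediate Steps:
U(n) = n² (U(n) = (n² - n) + n = n²)
I(p) = 60 (I(p) = 10*6 = 60)
(U(5)*I(5))*(-22) = (5²*60)*(-22) = (25*60)*(-22) = 1500*(-22) = -33000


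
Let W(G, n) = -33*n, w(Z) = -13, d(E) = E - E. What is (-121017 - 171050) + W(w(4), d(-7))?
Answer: -292067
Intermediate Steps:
d(E) = 0
(-121017 - 171050) + W(w(4), d(-7)) = (-121017 - 171050) - 33*0 = -292067 + 0 = -292067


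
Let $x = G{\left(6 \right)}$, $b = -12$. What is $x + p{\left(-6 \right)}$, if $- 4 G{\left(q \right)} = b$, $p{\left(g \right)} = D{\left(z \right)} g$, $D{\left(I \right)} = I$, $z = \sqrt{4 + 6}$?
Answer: $3 - 6 \sqrt{10} \approx -15.974$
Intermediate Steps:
$z = \sqrt{10} \approx 3.1623$
$p{\left(g \right)} = g \sqrt{10}$ ($p{\left(g \right)} = \sqrt{10} g = g \sqrt{10}$)
$G{\left(q \right)} = 3$ ($G{\left(q \right)} = \left(- \frac{1}{4}\right) \left(-12\right) = 3$)
$x = 3$
$x + p{\left(-6 \right)} = 3 - 6 \sqrt{10}$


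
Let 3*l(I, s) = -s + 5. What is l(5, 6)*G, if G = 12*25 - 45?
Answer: -85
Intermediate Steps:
l(I, s) = 5/3 - s/3 (l(I, s) = (-s + 5)/3 = (5 - s)/3 = 5/3 - s/3)
G = 255 (G = 300 - 45 = 255)
l(5, 6)*G = (5/3 - ⅓*6)*255 = (5/3 - 2)*255 = -⅓*255 = -85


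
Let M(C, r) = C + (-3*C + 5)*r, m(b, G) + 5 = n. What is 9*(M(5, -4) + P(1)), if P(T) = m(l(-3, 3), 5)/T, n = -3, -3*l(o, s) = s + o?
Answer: 333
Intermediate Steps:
l(o, s) = -o/3 - s/3 (l(o, s) = -(s + o)/3 = -(o + s)/3 = -o/3 - s/3)
m(b, G) = -8 (m(b, G) = -5 - 3 = -8)
P(T) = -8/T
M(C, r) = C + r*(5 - 3*C) (M(C, r) = C + (5 - 3*C)*r = C + r*(5 - 3*C))
9*(M(5, -4) + P(1)) = 9*((5 + 5*(-4) - 3*5*(-4)) - 8/1) = 9*((5 - 20 + 60) - 8*1) = 9*(45 - 8) = 9*37 = 333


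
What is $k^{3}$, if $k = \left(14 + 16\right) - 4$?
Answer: $17576$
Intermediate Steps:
$k = 26$ ($k = 30 - 4 = 26$)
$k^{3} = 26^{3} = 17576$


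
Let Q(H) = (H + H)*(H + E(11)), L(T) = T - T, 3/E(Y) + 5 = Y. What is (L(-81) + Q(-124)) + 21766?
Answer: 52394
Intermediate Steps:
E(Y) = 3/(-5 + Y)
L(T) = 0
Q(H) = 2*H*(½ + H) (Q(H) = (H + H)*(H + 3/(-5 + 11)) = (2*H)*(H + 3/6) = (2*H)*(H + 3*(⅙)) = (2*H)*(H + ½) = (2*H)*(½ + H) = 2*H*(½ + H))
(L(-81) + Q(-124)) + 21766 = (0 - 124*(1 + 2*(-124))) + 21766 = (0 - 124*(1 - 248)) + 21766 = (0 - 124*(-247)) + 21766 = (0 + 30628) + 21766 = 30628 + 21766 = 52394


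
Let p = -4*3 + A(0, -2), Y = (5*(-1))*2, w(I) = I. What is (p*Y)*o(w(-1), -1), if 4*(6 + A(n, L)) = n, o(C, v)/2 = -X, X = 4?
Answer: -1440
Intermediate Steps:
o(C, v) = -8 (o(C, v) = 2*(-1*4) = 2*(-4) = -8)
A(n, L) = -6 + n/4
Y = -10 (Y = -5*2 = -10)
p = -18 (p = -4*3 + (-6 + (¼)*0) = -12 + (-6 + 0) = -12 - 6 = -18)
(p*Y)*o(w(-1), -1) = -18*(-10)*(-8) = 180*(-8) = -1440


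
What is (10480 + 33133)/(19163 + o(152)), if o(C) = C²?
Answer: 43613/42267 ≈ 1.0318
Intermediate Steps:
(10480 + 33133)/(19163 + o(152)) = (10480 + 33133)/(19163 + 152²) = 43613/(19163 + 23104) = 43613/42267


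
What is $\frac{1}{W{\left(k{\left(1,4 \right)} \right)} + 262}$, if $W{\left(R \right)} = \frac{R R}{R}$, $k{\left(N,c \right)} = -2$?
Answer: $\frac{1}{260} \approx 0.0038462$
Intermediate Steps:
$W{\left(R \right)} = R$ ($W{\left(R \right)} = \frac{R^{2}}{R} = R$)
$\frac{1}{W{\left(k{\left(1,4 \right)} \right)} + 262} = \frac{1}{-2 + 262} = \frac{1}{260}$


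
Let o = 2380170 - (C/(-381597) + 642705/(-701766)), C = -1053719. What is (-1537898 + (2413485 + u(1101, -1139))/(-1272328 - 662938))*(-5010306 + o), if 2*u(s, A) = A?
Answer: 155278228536578045205821548761/38388767866907432 ≈ 4.0449e+12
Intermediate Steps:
u(s, A) = A/2
o = 70821057234993719/29754644478 (o = 2380170 - (-1053719/(-381597) + 642705/(-701766)) = 2380170 - (-1053719*(-1/381597) + 642705*(-1/701766)) = 2380170 - (1053719/381597 - 214235/233922) = 2380170 - 1*54912207541/29754644478 = 2380170 - 54912207541/29754644478 = 70821057234993719/29754644478 ≈ 2.3802e+6)
(-1537898 + (2413485 + u(1101, -1139))/(-1272328 - 662938))*(-5010306 + o) = (-1537898 + (2413485 + (1/2)*(-1139))/(-1272328 - 662938))*(-5010306 + 70821057234993719/29754644478) = (-1537898 + (2413485 - 1139/2)/(-1935266))*(-78258816520996549/29754644478) = (-1537898 + (4825831/2)*(-1/1935266))*(-78258816520996549/29754644478) = (-1537898 - 4825831/3870532)*(-78258816520996549/29754644478) = -5952488247567/3870532*(-78258816520996549/29754644478) = 155278228536578045205821548761/38388767866907432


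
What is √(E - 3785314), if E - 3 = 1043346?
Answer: I*√2741965 ≈ 1655.9*I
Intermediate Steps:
E = 1043349 (E = 3 + 1043346 = 1043349)
√(E - 3785314) = √(1043349 - 3785314) = √(-2741965) = I*√2741965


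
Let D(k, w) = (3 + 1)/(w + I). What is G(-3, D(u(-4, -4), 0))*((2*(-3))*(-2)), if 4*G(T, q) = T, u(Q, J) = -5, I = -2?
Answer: -9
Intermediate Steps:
D(k, w) = 4/(-2 + w) (D(k, w) = (3 + 1)/(w - 2) = 4/(-2 + w))
G(T, q) = T/4
G(-3, D(u(-4, -4), 0))*((2*(-3))*(-2)) = ((¼)*(-3))*((2*(-3))*(-2)) = -(-9)*(-2)/2 = -¾*12 = -9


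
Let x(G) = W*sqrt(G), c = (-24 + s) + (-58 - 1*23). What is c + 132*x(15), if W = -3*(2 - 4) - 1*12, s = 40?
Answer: -65 - 792*sqrt(15) ≈ -3132.4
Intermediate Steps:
c = -65 (c = (-24 + 40) + (-58 - 1*23) = 16 + (-58 - 23) = 16 - 81 = -65)
W = -6 (W = -3*(-2) - 12 = 6 - 12 = -6)
x(G) = -6*sqrt(G)
c + 132*x(15) = -65 + 132*(-6*sqrt(15)) = -65 - 792*sqrt(15)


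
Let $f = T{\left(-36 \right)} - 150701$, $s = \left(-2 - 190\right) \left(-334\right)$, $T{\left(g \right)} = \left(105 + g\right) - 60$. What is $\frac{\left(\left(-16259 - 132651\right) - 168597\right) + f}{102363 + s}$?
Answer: $- \frac{468199}{166491} \approx -2.8122$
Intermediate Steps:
$T{\left(g \right)} = 45 + g$
$s = 64128$ ($s = \left(-192\right) \left(-334\right) = 64128$)
$f = -150692$ ($f = \left(45 - 36\right) - 150701 = 9 - 150701 = -150692$)
$\frac{\left(\left(-16259 - 132651\right) - 168597\right) + f}{102363 + s} = \frac{\left(\left(-16259 - 132651\right) - 168597\right) - 150692}{102363 + 64128} = \frac{\left(\left(-16259 - 132651\right) - 168597\right) - 150692}{166491} = \left(\left(\left(-16259 - 132651\right) - 168597\right) - 150692\right) \frac{1}{166491} = \left(\left(-148910 - 168597\right) - 150692\right) \frac{1}{166491} = \left(-317507 - 150692\right) \frac{1}{166491} = \left(-468199\right) \frac{1}{166491} = - \frac{468199}{166491}$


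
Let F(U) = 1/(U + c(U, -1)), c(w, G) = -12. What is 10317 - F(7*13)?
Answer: 815042/79 ≈ 10317.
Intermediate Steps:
F(U) = 1/(-12 + U) (F(U) = 1/(U - 12) = 1/(-12 + U))
10317 - F(7*13) = 10317 - 1/(-12 + 7*13) = 10317 - 1/(-12 + 91) = 10317 - 1/79 = 815042/79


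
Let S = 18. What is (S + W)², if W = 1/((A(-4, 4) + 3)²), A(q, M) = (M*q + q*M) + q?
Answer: 384277609/1185921 ≈ 324.03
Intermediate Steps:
A(q, M) = q + 2*M*q (A(q, M) = (M*q + M*q) + q = 2*M*q + q = q + 2*M*q)
W = 1/1089 (W = 1/((-4*(1 + 2*4) + 3)²) = 1/((-4*(1 + 8) + 3)²) = 1/((-4*9 + 3)²) = 1/((-36 + 3)²) = 1/((-33)²) = 1/1089 ≈ 0.00091827)
(S + W)² = (18 + 1/1089)² = (19603/1089)² = 384277609/1185921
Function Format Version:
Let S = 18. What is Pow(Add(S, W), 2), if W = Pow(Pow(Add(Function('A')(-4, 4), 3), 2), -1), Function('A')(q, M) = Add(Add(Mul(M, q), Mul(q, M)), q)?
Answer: Rational(384277609, 1185921) ≈ 324.03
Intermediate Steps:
Function('A')(q, M) = Add(q, Mul(2, M, q)) (Function('A')(q, M) = Add(Add(Mul(M, q), Mul(M, q)), q) = Add(Mul(2, M, q), q) = Add(q, Mul(2, M, q)))
W = Rational(1, 1089) (W = Pow(Pow(Add(Mul(-4, Add(1, Mul(2, 4))), 3), 2), -1) = Pow(Pow(Add(Mul(-4, Add(1, 8)), 3), 2), -1) = Pow(Pow(Add(Mul(-4, 9), 3), 2), -1) = Pow(Pow(Add(-36, 3), 2), -1) = Pow(Pow(-33, 2), -1) = Pow(1089, -1) = Rational(1, 1089) ≈ 0.00091827)
Pow(Add(S, W), 2) = Pow(Add(18, Rational(1, 1089)), 2) = Pow(Rational(19603, 1089), 2) = Rational(384277609, 1185921)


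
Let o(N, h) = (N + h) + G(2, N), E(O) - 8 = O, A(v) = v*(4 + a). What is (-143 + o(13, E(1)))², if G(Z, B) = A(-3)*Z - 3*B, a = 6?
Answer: 48400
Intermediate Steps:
A(v) = 10*v (A(v) = v*(4 + 6) = v*10 = 10*v)
E(O) = 8 + O
G(Z, B) = -30*Z - 3*B (G(Z, B) = (10*(-3))*Z - 3*B = -30*Z - 3*B)
o(N, h) = -60 + h - 2*N (o(N, h) = (N + h) + (-30*2 - 3*N) = (N + h) + (-60 - 3*N) = -60 + h - 2*N)
(-143 + o(13, E(1)))² = (-143 + (-60 + (8 + 1) - 2*13))² = (-143 + (-60 + 9 - 26))² = (-143 - 77)² = (-220)² = 48400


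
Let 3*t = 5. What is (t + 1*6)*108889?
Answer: 2504447/3 ≈ 8.3482e+5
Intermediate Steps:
t = 5/3 (t = (⅓)*5 = 5/3 ≈ 1.6667)
(t + 1*6)*108889 = (5/3 + 1*6)*108889 = (5/3 + 6)*108889 = (23/3)*108889 = 2504447/3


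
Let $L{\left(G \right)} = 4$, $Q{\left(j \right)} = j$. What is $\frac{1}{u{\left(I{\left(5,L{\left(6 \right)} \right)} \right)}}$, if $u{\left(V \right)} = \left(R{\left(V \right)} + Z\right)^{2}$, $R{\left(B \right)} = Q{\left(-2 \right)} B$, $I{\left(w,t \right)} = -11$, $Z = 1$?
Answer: $\frac{1}{529} \approx 0.0018904$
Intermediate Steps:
$R{\left(B \right)} = - 2 B$
$u{\left(V \right)} = \left(1 - 2 V\right)^{2}$ ($u{\left(V \right)} = \left(- 2 V + 1\right)^{2} = \left(1 - 2 V\right)^{2}$)
$\frac{1}{u{\left(I{\left(5,L{\left(6 \right)} \right)} \right)}} = \frac{1}{\left(1 - -22\right)^{2}} = \frac{1}{\left(1 + 22\right)^{2}} = \frac{1}{23^{2}} = \frac{1}{529}$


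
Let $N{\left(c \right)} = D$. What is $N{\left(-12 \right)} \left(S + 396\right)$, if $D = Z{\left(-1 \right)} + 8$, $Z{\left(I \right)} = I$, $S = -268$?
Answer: $896$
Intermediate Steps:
$D = 7$ ($D = -1 + 8 = 7$)
$N{\left(c \right)} = 7$
$N{\left(-12 \right)} \left(S + 396\right) = 7 \left(-268 + 396\right) = 7 \cdot 128 = 896$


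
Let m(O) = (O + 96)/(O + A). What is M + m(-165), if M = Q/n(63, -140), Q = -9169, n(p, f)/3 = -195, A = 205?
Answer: 65279/4680 ≈ 13.949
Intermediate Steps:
n(p, f) = -585 (n(p, f) = 3*(-195) = -585)
m(O) = (96 + O)/(205 + O) (m(O) = (O + 96)/(O + 205) = (96 + O)/(205 + O))
M = 9169/585 (M = -9169/(-585) = -9169*(-1/585) = 9169/585 ≈ 15.674)
M + m(-165) = 9169/585 + (96 - 165)/(205 - 165) = 9169/585 - 69/40 = 65279/4680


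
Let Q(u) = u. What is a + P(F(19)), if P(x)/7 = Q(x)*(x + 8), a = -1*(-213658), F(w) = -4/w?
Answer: 77126394/361 ≈ 2.1365e+5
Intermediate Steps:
a = 213658
P(x) = 7*x*(8 + x) (P(x) = 7*(x*(x + 8)) = 7*(x*(8 + x)) = 7*x*(8 + x))
a + P(F(19)) = 213658 + 7*(-4/19)*(8 - 4/19) = 213658 + 7*(-4/19)*(148/19) = 213658 - 4144/361 = 77126394/361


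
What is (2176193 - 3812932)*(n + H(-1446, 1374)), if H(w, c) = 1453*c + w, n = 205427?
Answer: -3601485405817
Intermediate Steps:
H(w, c) = w + 1453*c
(2176193 - 3812932)*(n + H(-1446, 1374)) = (2176193 - 3812932)*(205427 + (-1446 + 1453*1374)) = -1636739*(205427 + (-1446 + 1996422)) = -1636739*(205427 + 1994976) = -1636739*2200403 = -3601485405817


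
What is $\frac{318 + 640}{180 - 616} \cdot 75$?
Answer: $- \frac{35925}{218} \approx -164.79$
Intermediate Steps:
$\frac{318 + 640}{180 - 616} \cdot 75 = \frac{958}{-436} \cdot 75 = 958 \left(- \frac{1}{436}\right) 75 = \left(- \frac{479}{218}\right) 75 = - \frac{35925}{218}$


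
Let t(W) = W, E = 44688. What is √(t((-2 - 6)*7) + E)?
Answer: 2*√11158 ≈ 211.26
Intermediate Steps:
√(t((-2 - 6)*7) + E) = √((-2 - 6)*7 + 44688) = √(-8*7 + 44688) = √(-56 + 44688) = √44632 = 2*√11158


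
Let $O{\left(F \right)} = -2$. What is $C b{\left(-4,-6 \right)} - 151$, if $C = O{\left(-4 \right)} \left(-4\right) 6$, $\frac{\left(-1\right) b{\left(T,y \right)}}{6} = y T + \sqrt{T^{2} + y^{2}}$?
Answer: $-7063 - 576 \sqrt{13} \approx -9139.8$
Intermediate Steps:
$b{\left(T,y \right)} = - 6 \sqrt{T^{2} + y^{2}} - 6 T y$ ($b{\left(T,y \right)} = - 6 \left(y T + \sqrt{T^{2} + y^{2}}\right) = - 6 \left(T y + \sqrt{T^{2} + y^{2}}\right) = - 6 \left(\sqrt{T^{2} + y^{2}} + T y\right) = - 6 \sqrt{T^{2} + y^{2}} - 6 T y$)
$C = 48$ ($C = \left(-2\right) \left(-4\right) 6 = 8 \cdot 6 = 48$)
$C b{\left(-4,-6 \right)} - 151 = 48 \left(- 6 \sqrt{\left(-4\right)^{2} + \left(-6\right)^{2}} - \left(-24\right) \left(-6\right)\right) - 151 = 48 \left(- 6 \sqrt{16 + 36} - 144\right) - 151 = 48 \left(- 6 \sqrt{52} - 144\right) - 151 = 48 \left(- 6 \cdot 2 \sqrt{13} - 144\right) - 151 = 48 \left(- 12 \sqrt{13} - 144\right) - 151 = 48 \left(-144 - 12 \sqrt{13}\right) - 151 = \left(-6912 - 576 \sqrt{13}\right) - 151 = -7063 - 576 \sqrt{13}$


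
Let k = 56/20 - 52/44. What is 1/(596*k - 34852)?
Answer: -55/1863816 ≈ -2.9509e-5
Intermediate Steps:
k = 89/55 (k = 56*(1/20) - 52*1/44 = 14/5 - 13/11 = 89/55 ≈ 1.6182)
1/(596*k - 34852) = 1/(596*(89/55) - 34852) = 1/(53044/55 - 34852) = 1/(-1863816/55) = -55/1863816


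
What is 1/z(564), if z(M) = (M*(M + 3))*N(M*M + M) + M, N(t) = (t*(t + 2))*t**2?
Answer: 1/3297426287247541795219776564 ≈ 3.0327e-28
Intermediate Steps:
N(t) = t**3*(2 + t) (N(t) = (t*(2 + t))*t**2 = t**3*(2 + t))
z(M) = M + M*(M + M**2)**3*(3 + M)*(2 + M + M**2) (z(M) = (M*(M + 3))*((M*M + M)**3*(2 + (M*M + M))) + M = (M*(3 + M))*((M**2 + M)**3*(2 + (M**2 + M))) + M = (M*(3 + M))*((M + M**2)**3*(2 + (M + M**2))) + M = (M*(3 + M))*((M + M**2)**3*(2 + M + M**2)) + M = M*(M + M**2)**3*(3 + M)*(2 + M + M**2) + M = M + M*(M + M**2)**3*(3 + M)*(2 + M + M**2))
1/z(564) = 1/(564*(1 + 564**4*(1 + 564)**3*(2 + 564*(1 + 564)) + 3*564**3*(1 + 564)**3*(2 + 564*(1 + 564)))) = 1/(564*(1 + 101185065216*565**3*(2 + 564*565) + 3*179406144*565**3*(2 + 564*565))) = 1/(564*(1 + 101185065216*180362125*(2 + 318660) + 3*179406144*180362125*(2 + 318660))) = 1/(564*(1 + 101185065216*180362125*318662 + 3*179406144*180362125*318662)) = 1/(564*(1 + 5815566644175558721728000 + 30933865128593397456000)) = 1/(564*5846500509304152119184001) = 1/3297426287247541795219776564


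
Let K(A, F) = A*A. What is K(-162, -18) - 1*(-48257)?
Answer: 74501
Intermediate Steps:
K(A, F) = A**2
K(-162, -18) - 1*(-48257) = (-162)**2 - 1*(-48257) = 26244 + 48257 = 74501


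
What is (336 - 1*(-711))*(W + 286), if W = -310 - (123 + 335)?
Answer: -504654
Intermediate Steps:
W = -768 (W = -310 - 1*458 = -310 - 458 = -768)
(336 - 1*(-711))*(W + 286) = (336 - 1*(-711))*(-768 + 286) = (336 + 711)*(-482) = 1047*(-482) = -504654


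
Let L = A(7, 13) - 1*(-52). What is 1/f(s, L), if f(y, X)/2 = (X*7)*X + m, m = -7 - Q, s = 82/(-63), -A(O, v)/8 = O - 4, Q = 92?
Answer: 1/10778 ≈ 9.2782e-5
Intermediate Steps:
A(O, v) = 32 - 8*O (A(O, v) = -8*(O - 4) = -8*(-4 + O) = 32 - 8*O)
L = 28 (L = (32 - 8*7) - 1*(-52) = (32 - 56) + 52 = -24 + 52 = 28)
s = -82/63 (s = 82*(-1/63) = -82/63 ≈ -1.3016)
m = -99 (m = -7 - 1*92 = -7 - 92 = -99)
f(y, X) = -198 + 14*X**2 (f(y, X) = 2*((X*7)*X - 99) = 2*((7*X)*X - 99) = 2*(7*X**2 - 99) = 2*(-99 + 7*X**2) = -198 + 14*X**2)
1/f(s, L) = 1/(-198 + 14*28**2) = 1/(-198 + 14*784) = 1/(-198 + 10976) = 1/10778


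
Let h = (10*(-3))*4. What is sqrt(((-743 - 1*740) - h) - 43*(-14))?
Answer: I*sqrt(761) ≈ 27.586*I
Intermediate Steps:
h = -120 (h = -30*4 = -120)
sqrt(((-743 - 1*740) - h) - 43*(-14)) = sqrt(((-743 - 1*740) - 1*(-120)) - 43*(-14)) = sqrt(((-743 - 740) + 120) + 602) = sqrt((-1483 + 120) + 602) = sqrt(-1363 + 602) = sqrt(-761) = I*sqrt(761)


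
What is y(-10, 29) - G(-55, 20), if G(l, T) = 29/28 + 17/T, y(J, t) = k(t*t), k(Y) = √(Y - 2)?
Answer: -66/35 + √839 ≈ 27.080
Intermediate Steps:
k(Y) = √(-2 + Y)
y(J, t) = √(-2 + t²) (y(J, t) = √(-2 + t*t) = √(-2 + t²))
G(l, T) = 29/28 + 17/T (G(l, T) = 29*(1/28) + 17/T = 29/28 + 17/T)
y(-10, 29) - G(-55, 20) = √(-2 + 29²) - (29/28 + 17/20) = √(-2 + 841) - (29/28 + 17*(1/20)) = √839 - (29/28 + 17/20) = √839 - 1*66/35 = √839 - 66/35 = -66/35 + √839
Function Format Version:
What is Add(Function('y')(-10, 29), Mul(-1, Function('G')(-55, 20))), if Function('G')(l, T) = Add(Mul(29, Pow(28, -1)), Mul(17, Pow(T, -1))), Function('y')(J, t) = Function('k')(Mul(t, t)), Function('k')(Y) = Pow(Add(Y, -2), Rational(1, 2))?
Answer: Add(Rational(-66, 35), Pow(839, Rational(1, 2))) ≈ 27.080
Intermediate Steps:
Function('k')(Y) = Pow(Add(-2, Y), Rational(1, 2))
Function('y')(J, t) = Pow(Add(-2, Pow(t, 2)), Rational(1, 2)) (Function('y')(J, t) = Pow(Add(-2, Mul(t, t)), Rational(1, 2)) = Pow(Add(-2, Pow(t, 2)), Rational(1, 2)))
Function('G')(l, T) = Add(Rational(29, 28), Mul(17, Pow(T, -1))) (Function('G')(l, T) = Add(Mul(29, Rational(1, 28)), Mul(17, Pow(T, -1))) = Add(Rational(29, 28), Mul(17, Pow(T, -1))))
Add(Function('y')(-10, 29), Mul(-1, Function('G')(-55, 20))) = Add(Pow(Add(-2, Pow(29, 2)), Rational(1, 2)), Mul(-1, Add(Rational(29, 28), Mul(17, Pow(20, -1))))) = Add(Pow(Add(-2, 841), Rational(1, 2)), Mul(-1, Add(Rational(29, 28), Mul(17, Rational(1, 20))))) = Add(Pow(839, Rational(1, 2)), Mul(-1, Add(Rational(29, 28), Rational(17, 20)))) = Add(Pow(839, Rational(1, 2)), Mul(-1, Rational(66, 35))) = Add(Pow(839, Rational(1, 2)), Rational(-66, 35)) = Add(Rational(-66, 35), Pow(839, Rational(1, 2)))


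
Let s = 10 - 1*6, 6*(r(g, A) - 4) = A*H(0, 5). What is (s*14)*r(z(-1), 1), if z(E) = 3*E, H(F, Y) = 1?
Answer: 700/3 ≈ 233.33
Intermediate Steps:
r(g, A) = 4 + A/6 (r(g, A) = 4 + (A*1)/6 = 4 + A/6)
s = 4 (s = 10 - 6 = 4)
(s*14)*r(z(-1), 1) = (4*14)*(4 + (1/6)*1) = 56*(4 + 1/6) = 56*(25/6) = 700/3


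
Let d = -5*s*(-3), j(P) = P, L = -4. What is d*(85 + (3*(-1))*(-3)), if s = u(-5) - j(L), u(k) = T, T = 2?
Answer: 8460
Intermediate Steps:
u(k) = 2
s = 6 (s = 2 - 1*(-4) = 2 + 4 = 6)
d = 90 (d = -5*6*(-3) = -30*(-3) = 90)
d*(85 + (3*(-1))*(-3)) = 90*(85 + (3*(-1))*(-3)) = 90*(85 - 3*(-3)) = 90*(85 + 9) = 90*94 = 8460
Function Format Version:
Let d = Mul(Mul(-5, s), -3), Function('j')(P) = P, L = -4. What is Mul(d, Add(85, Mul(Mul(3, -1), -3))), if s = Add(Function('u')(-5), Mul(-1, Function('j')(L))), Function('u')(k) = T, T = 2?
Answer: 8460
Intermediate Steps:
Function('u')(k) = 2
s = 6 (s = Add(2, Mul(-1, -4)) = Add(2, 4) = 6)
d = 90 (d = Mul(Mul(-5, 6), -3) = Mul(-30, -3) = 90)
Mul(d, Add(85, Mul(Mul(3, -1), -3))) = Mul(90, Add(85, Mul(Mul(3, -1), -3))) = Mul(90, Add(85, Mul(-3, -3))) = Mul(90, Add(85, 9)) = Mul(90, 94) = 8460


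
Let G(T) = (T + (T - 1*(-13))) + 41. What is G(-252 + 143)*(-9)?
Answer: 1476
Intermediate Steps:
G(T) = 54 + 2*T (G(T) = (T + (T + 13)) + 41 = (T + (13 + T)) + 41 = (13 + 2*T) + 41 = 54 + 2*T)
G(-252 + 143)*(-9) = (54 + 2*(-252 + 143))*(-9) = (54 + 2*(-109))*(-9) = (54 - 218)*(-9) = -164*(-9) = 1476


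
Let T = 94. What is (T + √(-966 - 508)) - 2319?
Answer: -2225 + I*√1474 ≈ -2225.0 + 38.393*I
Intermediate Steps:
(T + √(-966 - 508)) - 2319 = (94 + √(-966 - 508)) - 2319 = (94 + √(-1474)) - 2319 = (94 + I*√1474) - 2319 = -2225 + I*√1474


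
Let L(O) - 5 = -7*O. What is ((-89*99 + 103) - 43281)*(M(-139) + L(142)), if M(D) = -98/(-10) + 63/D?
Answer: 35397178551/695 ≈ 5.0931e+7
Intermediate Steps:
L(O) = 5 - 7*O
M(D) = 49/5 + 63/D (M(D) = -98*(-⅒) + 63/D = 49/5 + 63/D)
((-89*99 + 103) - 43281)*(M(-139) + L(142)) = ((-89*99 + 103) - 43281)*((49/5 + 63/(-139)) + (5 - 7*142)) = ((-8811 + 103) - 43281)*((49/5 + 63*(-1/139)) + (5 - 994)) = (-8708 - 43281)*((49/5 - 63/139) - 989) = -51989*(6496/695 - 989) = -51989*(-680859/695) = 35397178551/695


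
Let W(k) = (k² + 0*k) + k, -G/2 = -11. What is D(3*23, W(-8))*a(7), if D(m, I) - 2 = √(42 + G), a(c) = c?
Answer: 70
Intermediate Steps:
G = 22 (G = -2*(-11) = 22)
W(k) = k + k² (W(k) = (k² + 0) + k = k² + k = k + k²)
D(m, I) = 10 (D(m, I) = 2 + √(42 + 22) = 2 + √64 = 2 + 8 = 10)
D(3*23, W(-8))*a(7) = 10*7 = 70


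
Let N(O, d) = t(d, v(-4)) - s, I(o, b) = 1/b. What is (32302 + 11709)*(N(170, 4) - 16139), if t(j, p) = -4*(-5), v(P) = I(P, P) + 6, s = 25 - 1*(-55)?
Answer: -712934189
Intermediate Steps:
s = 80 (s = 25 + 55 = 80)
v(P) = 6 + 1/P (v(P) = 1/P + 6 = 6 + 1/P)
t(j, p) = 20
N(O, d) = -60 (N(O, d) = 20 - 1*80 = 20 - 80 = -60)
(32302 + 11709)*(N(170, 4) - 16139) = (32302 + 11709)*(-60 - 16139) = 44011*(-16199) = -712934189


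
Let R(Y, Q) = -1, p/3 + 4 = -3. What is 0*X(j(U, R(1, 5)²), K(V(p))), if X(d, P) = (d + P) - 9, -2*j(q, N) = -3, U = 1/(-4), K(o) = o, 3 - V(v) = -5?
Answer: 0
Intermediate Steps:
p = -21 (p = -12 + 3*(-3) = -12 - 9 = -21)
V(v) = 8 (V(v) = 3 - 1*(-5) = 3 + 5 = 8)
U = -¼ ≈ -0.25000
j(q, N) = 3/2 (j(q, N) = -½*(-3) = 3/2)
X(d, P) = -9 + P + d (X(d, P) = (P + d) - 9 = -9 + P + d)
0*X(j(U, R(1, 5)²), K(V(p))) = 0*(-9 + 8 + 3/2) = 0*(½) = 0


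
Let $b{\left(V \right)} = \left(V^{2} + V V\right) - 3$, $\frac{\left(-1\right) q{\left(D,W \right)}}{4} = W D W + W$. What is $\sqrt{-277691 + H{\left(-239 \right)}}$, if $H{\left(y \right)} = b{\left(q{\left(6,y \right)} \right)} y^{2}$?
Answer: $9 \sqrt{2646969542077794} \approx 4.6304 \cdot 10^{8}$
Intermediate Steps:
$q{\left(D,W \right)} = - 4 W - 4 D W^{2}$ ($q{\left(D,W \right)} = - 4 \left(W D W + W\right) = - 4 \left(D W W + W\right) = - 4 \left(D W^{2} + W\right) = - 4 \left(W + D W^{2}\right) = - 4 W - 4 D W^{2}$)
$b{\left(V \right)} = -3 + 2 V^{2}$ ($b{\left(V \right)} = \left(V^{2} + V^{2}\right) - 3 = 2 V^{2} - 3 = -3 + 2 V^{2}$)
$H{\left(y \right)} = y^{2} \left(-3 + 32 y^{2} \left(1 + 6 y\right)^{2}\right)$ ($H{\left(y \right)} = \left(-3 + 2 \left(- 4 y \left(1 + 6 y\right)\right)^{2}\right) y^{2} = \left(-3 + 2 \cdot 16 y^{2} \left(1 + 6 y\right)^{2}\right) y^{2} = \left(-3 + 32 y^{2} \left(1 + 6 y\right)^{2}\right) y^{2} = y^{2} \left(-3 + 32 y^{2} \left(1 + 6 y\right)^{2}\right)$)
$\sqrt{-277691 + H{\left(-239 \right)}} = \sqrt{-277691 + \left(-239\right)^{2} \left(-3 + 32 \left(-239\right)^{2} \left(1 + 6 \left(-239\right)\right)^{2}\right)} = \sqrt{-277691 + 57121 \left(-3 + 32 \cdot 57121 \left(1 - 1434\right)^{2}\right)} = \sqrt{-277691 + 57121 \left(-3 + 32 \cdot 57121 \left(-1433\right)^{2}\right)} = \sqrt{-277691 + 57121 \left(-3 + 32 \cdot 57121 \cdot 2053489\right)} = \sqrt{-277691 + 57121 \left(-3 + 3753515045408\right)} = \sqrt{-277691 + 57121 \cdot 3753515045405} = \sqrt{-277691 + 214404532908579005} = \sqrt{214404532908301314} = 9 \sqrt{2646969542077794}$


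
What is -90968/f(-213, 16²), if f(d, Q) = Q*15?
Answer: -11371/480 ≈ -23.690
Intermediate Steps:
f(d, Q) = 15*Q
-90968/f(-213, 16²) = -90968/(15*16²) = -90968/(15*256) = -90968/3840 = -90968*1/3840 = -11371/480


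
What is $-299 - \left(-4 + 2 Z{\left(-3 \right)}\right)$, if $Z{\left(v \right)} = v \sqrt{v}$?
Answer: $-295 + 6 i \sqrt{3} \approx -295.0 + 10.392 i$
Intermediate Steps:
$Z{\left(v \right)} = v^{\frac{3}{2}}$
$-299 - \left(-4 + 2 Z{\left(-3 \right)}\right) = -299 - \left(-4 + 2 \left(-3\right)^{\frac{3}{2}}\right) = -299 - \left(-4 + 2 \left(- 3 i \sqrt{3}\right)\right) = -299 - \left(-4 - 6 i \sqrt{3}\right) = -299 + \left(4 + 6 i \sqrt{3}\right) = -295 + 6 i \sqrt{3}$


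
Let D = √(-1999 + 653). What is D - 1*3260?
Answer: -3260 + I*√1346 ≈ -3260.0 + 36.688*I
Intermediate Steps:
D = I*√1346 (D = √(-1346) = I*√1346 ≈ 36.688*I)
D - 1*3260 = I*√1346 - 1*3260 = I*√1346 - 3260 = -3260 + I*√1346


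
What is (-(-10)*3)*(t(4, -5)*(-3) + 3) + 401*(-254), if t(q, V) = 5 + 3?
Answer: -102484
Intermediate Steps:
t(q, V) = 8
(-(-10)*3)*(t(4, -5)*(-3) + 3) + 401*(-254) = (-(-10)*3)*(8*(-3) + 3) + 401*(-254) = (-5*(-6))*(-24 + 3) - 101854 = 30*(-21) - 101854 = -630 - 101854 = -102484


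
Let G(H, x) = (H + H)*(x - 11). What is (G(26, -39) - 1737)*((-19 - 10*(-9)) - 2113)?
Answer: 8856154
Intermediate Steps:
G(H, x) = 2*H*(-11 + x) (G(H, x) = (2*H)*(-11 + x) = 2*H*(-11 + x))
(G(26, -39) - 1737)*((-19 - 10*(-9)) - 2113) = (2*26*(-11 - 39) - 1737)*((-19 - 10*(-9)) - 2113) = (2*26*(-50) - 1737)*((-19 + 90) - 2113) = (-2600 - 1737)*(71 - 2113) = -4337*(-2042) = 8856154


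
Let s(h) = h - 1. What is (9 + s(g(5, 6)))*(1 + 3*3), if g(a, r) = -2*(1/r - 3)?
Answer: 410/3 ≈ 136.67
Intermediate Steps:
g(a, r) = 6 - 2/r (g(a, r) = -2*(-3 + 1/r) = 6 - 2/r)
s(h) = -1 + h
(9 + s(g(5, 6)))*(1 + 3*3) = (9 + (-1 + (6 - 2/6)))*(1 + 3*3) = (9 + (-1 + (6 - 2*⅙)))*(1 + 9) = (9 + (-1 + (6 - ⅓)))*10 = (9 + (-1 + 17/3))*10 = (9 + 14/3)*10 = (41/3)*10 = 410/3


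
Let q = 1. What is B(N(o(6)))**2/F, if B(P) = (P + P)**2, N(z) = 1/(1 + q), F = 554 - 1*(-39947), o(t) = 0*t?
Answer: 1/40501 ≈ 2.4691e-5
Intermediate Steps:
o(t) = 0
F = 40501 (F = 554 + 39947 = 40501)
N(z) = 1/2 (N(z) = 1/(1 + 1) = 1/2)
B(P) = 4*P**2 (B(P) = (2*P)**2 = 4*P**2)
B(N(o(6)))**2/F = (4*(1/2)**2)**2/40501 = (4*(1/4))**2*(1/40501) = 1**2*(1/40501) = 1*(1/40501) = 1/40501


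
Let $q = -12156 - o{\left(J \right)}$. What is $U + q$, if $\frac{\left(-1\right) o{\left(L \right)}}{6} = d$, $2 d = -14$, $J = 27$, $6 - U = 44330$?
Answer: $-56522$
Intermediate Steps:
$U = -44324$ ($U = 6 - 44330 = -44324$)
$d = -7$ ($d = \frac{1}{2} \left(-14\right) = -7$)
$o{\left(L \right)} = 42$ ($o{\left(L \right)} = \left(-6\right) \left(-7\right) = 42$)
$q = -12198$ ($q = -12156 - 42 = -12198$)
$U + q = -44324 - 12198 = -56522$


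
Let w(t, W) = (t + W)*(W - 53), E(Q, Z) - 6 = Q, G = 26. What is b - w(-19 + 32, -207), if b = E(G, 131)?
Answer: -50408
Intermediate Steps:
E(Q, Z) = 6 + Q
b = 32 (b = 6 + 26 = 32)
w(t, W) = (-53 + W)*(W + t) (w(t, W) = (W + t)*(-53 + W) = (-53 + W)*(W + t))
b - w(-19 + 32, -207) = 32 - ((-207)² - 53*(-207) - 53*(-19 + 32) - 207*(-19 + 32)) = 32 - (42849 + 10971 - 53*13 - 207*13) = 32 - (42849 + 10971 - 689 - 2691) = 32 - 1*50440 = 32 - 50440 = -50408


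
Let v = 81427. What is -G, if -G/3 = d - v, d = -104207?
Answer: -556902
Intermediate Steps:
G = 556902 (G = -3*(-104207 - 1*81427) = -3*(-104207 - 81427) = -3*(-185634) = 556902)
-G = -1*556902 = -556902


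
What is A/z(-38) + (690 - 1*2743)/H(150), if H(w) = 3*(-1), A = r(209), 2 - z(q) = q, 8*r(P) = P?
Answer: 657587/960 ≈ 684.99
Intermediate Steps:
r(P) = P/8
z(q) = 2 - q
A = 209/8 (A = (⅛)*209 = 209/8 ≈ 26.125)
H(w) = -3
A/z(-38) + (690 - 1*2743)/H(150) = 209/(8*(2 - 1*(-38))) + (690 - 1*2743)/(-3) = 209/(8*(2 + 38)) + (690 - 2743)*(-⅓) = (209/8)/40 - 2053*(-⅓) = (209/8)*(1/40) + 2053/3 = 209/320 + 2053/3 = 657587/960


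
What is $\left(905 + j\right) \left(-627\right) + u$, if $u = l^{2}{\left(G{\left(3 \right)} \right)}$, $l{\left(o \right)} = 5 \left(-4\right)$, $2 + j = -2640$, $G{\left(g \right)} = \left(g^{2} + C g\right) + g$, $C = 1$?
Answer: $1089499$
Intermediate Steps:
$G{\left(g \right)} = g^{2} + 2 g$ ($G{\left(g \right)} = \left(g^{2} + 1 g\right) + g = \left(g^{2} + g\right) + g = \left(g + g^{2}\right) + g = g^{2} + 2 g$)
$j = -2642$ ($j = -2 - 2640 = -2642$)
$l{\left(o \right)} = -20$
$u = 400$ ($u = \left(-20\right)^{2} = 400$)
$\left(905 + j\right) \left(-627\right) + u = \left(905 - 2642\right) \left(-627\right) + 400 = \left(-1737\right) \left(-627\right) + 400 = 1089099 + 400 = 1089499$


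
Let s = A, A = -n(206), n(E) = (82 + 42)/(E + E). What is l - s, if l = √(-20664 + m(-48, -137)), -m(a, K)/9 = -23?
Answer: 31/103 + 3*I*√2273 ≈ 0.30097 + 143.03*I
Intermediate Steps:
m(a, K) = 207 (m(a, K) = -9*(-23) = 207)
n(E) = 62/E (n(E) = 124/((2*E)) = 124*(1/(2*E)) = 62/E)
A = -31/103 (A = -62/206 = -1*31/103 = -31/103 ≈ -0.30097)
l = 3*I*√2273 (l = √(-20664 + 207) = √(-20457) = 3*I*√2273 ≈ 143.03*I)
s = -31/103 ≈ -0.30097
l - s = 3*I*√2273 - 1*(-31/103) = 3*I*√2273 + 31/103 = 31/103 + 3*I*√2273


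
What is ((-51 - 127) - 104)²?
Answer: 79524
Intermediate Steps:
((-51 - 127) - 104)² = (-178 - 104)² = (-282)² = 79524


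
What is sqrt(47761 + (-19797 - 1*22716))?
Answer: 8*sqrt(82) ≈ 72.443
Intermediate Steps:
sqrt(47761 + (-19797 - 1*22716)) = sqrt(47761 + (-19797 - 22716)) = sqrt(47761 - 42513) = sqrt(5248) = 8*sqrt(82)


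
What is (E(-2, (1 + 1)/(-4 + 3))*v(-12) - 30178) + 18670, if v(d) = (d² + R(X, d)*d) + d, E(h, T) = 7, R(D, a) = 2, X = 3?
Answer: -10752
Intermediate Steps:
v(d) = d² + 3*d (v(d) = (d² + 2*d) + d = d² + 3*d)
(E(-2, (1 + 1)/(-4 + 3))*v(-12) - 30178) + 18670 = (7*(-12*(3 - 12)) - 30178) + 18670 = (7*(-12*(-9)) - 30178) + 18670 = (7*108 - 30178) + 18670 = (756 - 30178) + 18670 = -29422 + 18670 = -10752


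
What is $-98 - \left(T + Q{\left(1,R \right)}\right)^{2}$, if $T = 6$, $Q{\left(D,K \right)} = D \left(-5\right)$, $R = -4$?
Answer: $-99$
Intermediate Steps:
$Q{\left(D,K \right)} = - 5 D$
$-98 - \left(T + Q{\left(1,R \right)}\right)^{2} = -98 - \left(6 - 5\right)^{2} = -98 - 1^{2} = -98 - 1 = -99$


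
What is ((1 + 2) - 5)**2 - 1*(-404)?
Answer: 408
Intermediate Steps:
((1 + 2) - 5)**2 - 1*(-404) = (3 - 5)**2 + 404 = (-2)**2 + 404 = 4 + 404 = 408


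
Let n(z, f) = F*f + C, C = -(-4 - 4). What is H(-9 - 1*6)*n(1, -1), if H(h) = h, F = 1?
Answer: -105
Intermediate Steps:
C = 8 (C = -1*(-8) = 8)
n(z, f) = 8 + f (n(z, f) = 1*f + 8 = f + 8 = 8 + f)
H(-9 - 1*6)*n(1, -1) = (-9 - 1*6)*(8 - 1) = (-9 - 6)*7 = -15*7 = -105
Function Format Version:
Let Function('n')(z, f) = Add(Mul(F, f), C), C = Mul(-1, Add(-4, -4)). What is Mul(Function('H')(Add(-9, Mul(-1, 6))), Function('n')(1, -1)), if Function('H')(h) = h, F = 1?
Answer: -105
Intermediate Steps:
C = 8 (C = Mul(-1, -8) = 8)
Function('n')(z, f) = Add(8, f) (Function('n')(z, f) = Add(Mul(1, f), 8) = Add(f, 8) = Add(8, f))
Mul(Function('H')(Add(-9, Mul(-1, 6))), Function('n')(1, -1)) = Mul(Add(-9, Mul(-1, 6)), Add(8, -1)) = Mul(Add(-9, -6), 7) = Mul(-15, 7) = -105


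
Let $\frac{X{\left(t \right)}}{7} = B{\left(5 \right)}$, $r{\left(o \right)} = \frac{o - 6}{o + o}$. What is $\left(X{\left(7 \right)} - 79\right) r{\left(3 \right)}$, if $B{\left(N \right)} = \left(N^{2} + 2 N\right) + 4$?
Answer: $-97$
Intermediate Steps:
$r{\left(o \right)} = \frac{-6 + o}{2 o}$
$B{\left(N \right)} = 4 + N^{2} + 2 N$
$X{\left(t \right)} = 273$ ($X{\left(t \right)} = 7 \left(4 + 5^{2} + 2 \cdot 5\right) = 7 \left(4 + 25 + 10\right) = 7 \cdot 39 = 273$)
$\left(X{\left(7 \right)} - 79\right) r{\left(3 \right)} = \left(273 - 79\right) \frac{-6 + 3}{2 \cdot 3} = 194 \cdot \frac{1}{2} \cdot \frac{1}{3} \left(-3\right) = 194 \left(- \frac{1}{2}\right) = -97$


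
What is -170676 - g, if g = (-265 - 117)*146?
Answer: -114904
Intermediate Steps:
g = -55772 (g = -382*146 = -55772)
-170676 - g = -170676 - 1*(-55772) = -170676 + 55772 = -114904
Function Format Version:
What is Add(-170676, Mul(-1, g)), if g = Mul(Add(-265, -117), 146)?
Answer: -114904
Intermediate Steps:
g = -55772 (g = Mul(-382, 146) = -55772)
Add(-170676, Mul(-1, g)) = Add(-170676, Mul(-1, -55772)) = Add(-170676, 55772) = -114904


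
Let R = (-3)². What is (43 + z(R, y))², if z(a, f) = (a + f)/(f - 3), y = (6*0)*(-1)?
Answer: 1600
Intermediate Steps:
R = 9
y = 0 (y = 0*(-1) = 0)
z(a, f) = (a + f)/(-3 + f)
(43 + z(R, y))² = (43 + (9 + 0)/(-3 + 0))² = (43 + 9/(-3))² = (43 - ⅓*9)² = (43 - 3)² = 40² = 1600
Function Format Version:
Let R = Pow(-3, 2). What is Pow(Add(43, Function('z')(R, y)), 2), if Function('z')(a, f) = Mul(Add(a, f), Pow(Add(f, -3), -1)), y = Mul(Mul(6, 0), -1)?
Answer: 1600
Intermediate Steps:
R = 9
y = 0 (y = Mul(0, -1) = 0)
Function('z')(a, f) = Mul(Pow(Add(-3, f), -1), Add(a, f)) (Function('z')(a, f) = Mul(Add(a, f), Pow(Add(-3, f), -1)) = Mul(Pow(Add(-3, f), -1), Add(a, f)))
Pow(Add(43, Function('z')(R, y)), 2) = Pow(Add(43, Mul(Pow(Add(-3, 0), -1), Add(9, 0))), 2) = Pow(Add(43, Mul(Pow(-3, -1), 9)), 2) = Pow(Add(43, Mul(Rational(-1, 3), 9)), 2) = Pow(Add(43, -3), 2) = Pow(40, 2) = 1600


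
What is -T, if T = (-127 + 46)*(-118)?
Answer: -9558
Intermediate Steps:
T = 9558 (T = -81*(-118) = 9558)
-T = -1*9558 = -9558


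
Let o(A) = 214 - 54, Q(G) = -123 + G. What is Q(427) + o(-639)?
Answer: 464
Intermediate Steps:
o(A) = 160
Q(427) + o(-639) = (-123 + 427) + 160 = 304 + 160 = 464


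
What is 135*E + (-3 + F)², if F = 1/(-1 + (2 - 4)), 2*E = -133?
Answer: -161395/18 ≈ -8966.4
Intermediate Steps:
E = -133/2 (E = (½)*(-133) = -133/2 ≈ -66.500)
F = -⅓ (F = 1/(-1 - 2) = 1/(-3) = -⅓ ≈ -0.33333)
135*E + (-3 + F)² = 135*(-133/2) + (-3 - ⅓)² = -17955/2 + (-10/3)² = -17955/2 + 100/9 = -161395/18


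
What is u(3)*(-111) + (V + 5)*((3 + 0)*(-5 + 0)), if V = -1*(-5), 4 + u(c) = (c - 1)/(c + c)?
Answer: 257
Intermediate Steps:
u(c) = -4 + (-1 + c)/(2*c) (u(c) = -4 + (c - 1)/(c + c) = -4 + (-1 + c)/((2*c)) = -4 + (-1 + c)*(1/(2*c)) = -4 + (-1 + c)/(2*c))
V = 5
u(3)*(-111) + (V + 5)*((3 + 0)*(-5 + 0)) = ((1/2)*(-1 - 7*3)/3)*(-111) + (5 + 5)*((3 + 0)*(-5 + 0)) = ((1/2)*(1/3)*(-1 - 21))*(-111) + 10*(3*(-5)) = ((1/2)*(1/3)*(-22))*(-111) + 10*(-15) = -11/3*(-111) - 150 = 407 - 150 = 257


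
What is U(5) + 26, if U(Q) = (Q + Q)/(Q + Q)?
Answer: 27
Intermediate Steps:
U(Q) = 1 (U(Q) = (2*Q)/((2*Q)) = (2*Q)*(1/(2*Q)) = 1)
U(5) + 26 = 1 + 26 = 27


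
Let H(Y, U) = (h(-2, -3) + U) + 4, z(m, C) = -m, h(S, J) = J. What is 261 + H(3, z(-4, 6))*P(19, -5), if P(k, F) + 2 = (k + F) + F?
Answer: 296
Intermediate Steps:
H(Y, U) = 1 + U (H(Y, U) = (-3 + U) + 4 = 1 + U)
P(k, F) = -2 + k + 2*F (P(k, F) = -2 + ((k + F) + F) = -2 + ((F + k) + F) = -2 + (k + 2*F) = -2 + k + 2*F)
261 + H(3, z(-4, 6))*P(19, -5) = 261 + (1 - 1*(-4))*(-2 + 19 + 2*(-5)) = 261 + (1 + 4)*(-2 + 19 - 10) = 261 + 5*7 = 261 + 35 = 296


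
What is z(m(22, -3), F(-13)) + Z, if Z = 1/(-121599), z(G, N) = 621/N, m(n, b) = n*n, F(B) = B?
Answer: -75512992/1580787 ≈ -47.769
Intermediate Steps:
m(n, b) = n²
Z = -1/121599 ≈ -8.2238e-6
z(m(22, -3), F(-13)) + Z = 621/(-13) - 1/121599 = 621*(-1/13) - 1/121599 = -621/13 - 1/121599 = -75512992/1580787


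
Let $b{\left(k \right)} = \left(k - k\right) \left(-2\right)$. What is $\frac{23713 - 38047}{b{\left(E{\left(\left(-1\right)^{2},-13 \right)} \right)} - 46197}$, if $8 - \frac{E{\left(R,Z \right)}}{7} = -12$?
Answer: $\frac{4778}{15399} \approx 0.31028$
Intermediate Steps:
$E{\left(R,Z \right)} = 140$ ($E{\left(R,Z \right)} = 56 - -84 = 56 + 84 = 140$)
$b{\left(k \right)} = 0$ ($b{\left(k \right)} = 0 \left(-2\right) = 0$)
$\frac{23713 - 38047}{b{\left(E{\left(\left(-1\right)^{2},-13 \right)} \right)} - 46197} = \frac{23713 - 38047}{0 - 46197} = - \frac{14334}{-46197} = \left(-14334\right) \left(- \frac{1}{46197}\right) = \frac{4778}{15399}$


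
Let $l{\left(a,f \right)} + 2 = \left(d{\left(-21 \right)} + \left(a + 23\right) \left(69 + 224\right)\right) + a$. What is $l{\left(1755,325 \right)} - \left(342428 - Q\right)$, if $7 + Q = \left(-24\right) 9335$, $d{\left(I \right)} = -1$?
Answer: $-43769$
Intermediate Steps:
$Q = -224047$ ($Q = -7 - 224040 = -224047$)
$l{\left(a,f \right)} = 6736 + 294 a$ ($l{\left(a,f \right)} = -2 + \left(\left(-1 + \left(a + 23\right) \left(69 + 224\right)\right) + a\right) = -2 + \left(\left(-1 + \left(23 + a\right) 293\right) + a\right) = -2 + \left(\left(-1 + \left(6739 + 293 a\right)\right) + a\right) = -2 + \left(\left(6738 + 293 a\right) + a\right) = -2 + \left(6738 + 294 a\right) = 6736 + 294 a$)
$l{\left(1755,325 \right)} - \left(342428 - Q\right) = \left(6736 + 294 \cdot 1755\right) - \left(342428 - -224047\right) = \left(6736 + 515970\right) - \left(342428 + 224047\right) = 522706 - 566475 = -43769$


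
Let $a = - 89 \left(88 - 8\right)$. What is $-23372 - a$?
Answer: $-16252$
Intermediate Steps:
$a = -7120$ ($a = \left(-89\right) 80 = -7120$)
$-23372 - a = -23372 - -7120 = -23372 + 7120 = -16252$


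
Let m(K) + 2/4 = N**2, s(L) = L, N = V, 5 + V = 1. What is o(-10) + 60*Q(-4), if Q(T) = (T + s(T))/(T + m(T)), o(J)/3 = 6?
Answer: -546/23 ≈ -23.739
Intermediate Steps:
V = -4 (V = -5 + 1 = -4)
N = -4
o(J) = 18 (o(J) = 3*6 = 18)
m(K) = 31/2 (m(K) = -1/2 + (-4)**2 = -1/2 + 16 = 31/2)
Q(T) = 2*T/(31/2 + T) (Q(T) = (T + T)/(T + 31/2) = (2*T)/(31/2 + T) = 2*T/(31/2 + T))
o(-10) + 60*Q(-4) = 18 + 60*(4*(-4)/(31 + 2*(-4))) = 18 + 60*(4*(-4)/(31 - 8)) = 18 + 60*(4*(-4)/23) = 18 + 60*(4*(-4)*(1/23)) = 18 + 60*(-16/23) = 18 - 960/23 = -546/23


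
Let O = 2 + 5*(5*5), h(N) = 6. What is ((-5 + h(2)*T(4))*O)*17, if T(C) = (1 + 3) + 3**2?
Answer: 157607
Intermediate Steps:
T(C) = 13 (T(C) = 4 + 9 = 13)
O = 127 (O = 2 + 5*25 = 2 + 125 = 127)
((-5 + h(2)*T(4))*O)*17 = ((-5 + 6*13)*127)*17 = ((-5 + 78)*127)*17 = (73*127)*17 = 9271*17 = 157607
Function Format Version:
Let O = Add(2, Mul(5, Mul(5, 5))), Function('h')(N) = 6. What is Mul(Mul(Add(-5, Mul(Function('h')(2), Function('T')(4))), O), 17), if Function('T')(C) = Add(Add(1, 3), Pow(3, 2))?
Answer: 157607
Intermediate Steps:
Function('T')(C) = 13 (Function('T')(C) = Add(4, 9) = 13)
O = 127 (O = Add(2, Mul(5, 25)) = Add(2, 125) = 127)
Mul(Mul(Add(-5, Mul(Function('h')(2), Function('T')(4))), O), 17) = Mul(Mul(Add(-5, Mul(6, 13)), 127), 17) = Mul(Mul(Add(-5, 78), 127), 17) = Mul(Mul(73, 127), 17) = Mul(9271, 17) = 157607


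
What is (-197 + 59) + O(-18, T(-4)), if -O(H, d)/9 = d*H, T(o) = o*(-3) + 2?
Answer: 2130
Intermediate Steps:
T(o) = 2 - 3*o (T(o) = -3*o + 2 = 2 - 3*o)
O(H, d) = -9*H*d (O(H, d) = -9*d*H = -9*H*d)
(-197 + 59) + O(-18, T(-4)) = (-197 + 59) - 9*(-18)*(2 - 3*(-4)) = -138 - 9*(-18)*(2 + 12) = -138 - 9*(-18)*14 = -138 + 2268 = 2130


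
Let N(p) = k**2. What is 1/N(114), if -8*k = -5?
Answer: 64/25 ≈ 2.5600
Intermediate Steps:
k = 5/8 (k = -1/8*(-5) = 5/8 ≈ 0.62500)
N(p) = 25/64 (N(p) = (5/8)**2 = 25/64)
1/N(114) = 1/(25/64) = 64/25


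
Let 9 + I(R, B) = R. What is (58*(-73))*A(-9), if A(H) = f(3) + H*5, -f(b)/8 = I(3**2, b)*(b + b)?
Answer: 190530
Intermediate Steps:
I(R, B) = -9 + R
f(b) = 0 (f(b) = -8*(-9 + 3**2)*(b + b) = -8*(-9 + 9)*2*b = -0*2*b = -8*0 = 0)
A(H) = 5*H (A(H) = 0 + H*5 = 0 + 5*H = 5*H)
(58*(-73))*A(-9) = (58*(-73))*(5*(-9)) = -4234*(-45) = 190530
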